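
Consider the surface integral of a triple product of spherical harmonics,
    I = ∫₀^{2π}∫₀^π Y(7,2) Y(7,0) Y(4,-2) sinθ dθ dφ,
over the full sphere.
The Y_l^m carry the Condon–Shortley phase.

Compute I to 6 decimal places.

-0.112312

Checks pass: Σm=0; 18 even; l₃=4∈[0,14].
(2·7+1)(2·7+1)(2·4+1) = 2025
Δ: 10! 4! 4! / 19! → 1/58198140
sum: t=3:−1/17418240 t=4:+1/622080 t=5:−1/230400 t=6:+1/622080 t=7:−1/17418240 = -1/806400
3j²(7 7 4; 0 0 0) = Δ·Π!·Σ² = 2268/230945  (sign -1)
sum: t=3:−1/2903040 t=4:+1/622080 t=5:−1/1382400 = 47/87091200
3j²(7 7 4; 2 0 -2) = Δ·Π!·Σ² = 2209/277134  (sign +1)
combine: 4πI² = 2025·2268/230945·2209/277134 = 338175810/2133423721
take √, sign -1: I = -0.11231242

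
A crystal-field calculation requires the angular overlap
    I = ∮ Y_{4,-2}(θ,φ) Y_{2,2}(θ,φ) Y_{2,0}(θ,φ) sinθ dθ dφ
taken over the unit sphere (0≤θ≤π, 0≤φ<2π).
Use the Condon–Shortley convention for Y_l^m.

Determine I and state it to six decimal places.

0.156078

Rules hold: Σm=0, L=8 even, 2≤2≤6.
N = 9·5·5 = 225
Δ = 4!·4!·0!/9! = 1/630
Racah Σ t=2..2: t=2:+1/16 = 1/16
⇒ 3j(4 2 2; 0 0 0)² = 2/35, sgn +1
Racah Σ t=4..4: t=4:+1/96 = 1/96
⇒ 3j(4 2 2; -2 2 0)² = 1/42, sgn +1
4πI² = N·(3j₀)²·(3jₘ)² = 15/49
I = +1·√(0.306122/4π) = 0.15607835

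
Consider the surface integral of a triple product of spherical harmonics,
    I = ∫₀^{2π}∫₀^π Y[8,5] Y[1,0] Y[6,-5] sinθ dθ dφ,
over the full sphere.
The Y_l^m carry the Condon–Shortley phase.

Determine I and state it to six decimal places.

|8−1|≤6≤8+1 violated ⇒ I = 0

0.000000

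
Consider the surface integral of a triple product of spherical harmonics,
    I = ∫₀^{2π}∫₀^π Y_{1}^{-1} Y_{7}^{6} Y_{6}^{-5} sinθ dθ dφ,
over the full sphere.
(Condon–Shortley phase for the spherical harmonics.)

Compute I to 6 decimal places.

Checks pass: Σm=0; 14 even; l₃=6∈[6,8].
(2·1+1)(2·7+1)(2·6+1) = 585
Δ: 2! 0! 12! / 15! → 1/1365
sum: t=1:−1/518400 = -1/518400
3j²(1 7 6; 0 0 0) = Δ·Π!·Σ² = 7/195  (sign -1)
sum: t=2:+1/79833600 = 1/79833600
3j²(1 7 6; -1 6 -5) = Δ·Π!·Σ² = 2/35  (sign -1)
combine: 4πI² = 585·7/195·2/35 = 6/5
take √, sign +1: I = 0.30901936

0.309019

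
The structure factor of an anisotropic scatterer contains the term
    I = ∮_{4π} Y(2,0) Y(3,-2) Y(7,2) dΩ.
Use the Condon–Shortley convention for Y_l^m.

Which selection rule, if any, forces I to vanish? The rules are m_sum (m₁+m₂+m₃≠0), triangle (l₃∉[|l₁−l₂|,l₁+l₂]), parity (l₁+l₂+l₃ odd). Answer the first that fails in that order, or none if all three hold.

triangle

azimuthal sum: 0 − 2 + 2 = 0  ✓
1 ≤ 7 ≤ 5 (triangle on l)  ✗
L = 2 + 3 + 7 = 12 (even)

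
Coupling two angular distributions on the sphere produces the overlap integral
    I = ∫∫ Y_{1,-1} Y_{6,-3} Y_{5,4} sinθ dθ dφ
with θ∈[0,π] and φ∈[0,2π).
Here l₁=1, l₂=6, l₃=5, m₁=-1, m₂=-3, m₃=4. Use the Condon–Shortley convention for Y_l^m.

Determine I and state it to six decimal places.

-0.070770

Checks pass: Σm=0; 12 even; l₃=5∈[5,7].
(2·1+1)(2·6+1)(2·5+1) = 429
Δ: 2! 0! 10! / 13! → 1/858
sum: t=1:−1/14400 = -1/14400
3j²(1 6 5; 0 0 0) = Δ·Π!·Σ² = 6/143  (sign +1)
sum: t=2:+1/725760 = 1/725760
3j²(1 6 5; -1 -3 4) = Δ·Π!·Σ² = 1/286  (sign -1)
combine: 4πI² = 429·6/143·1/286 = 9/143
take √, sign -1: I = -0.07076985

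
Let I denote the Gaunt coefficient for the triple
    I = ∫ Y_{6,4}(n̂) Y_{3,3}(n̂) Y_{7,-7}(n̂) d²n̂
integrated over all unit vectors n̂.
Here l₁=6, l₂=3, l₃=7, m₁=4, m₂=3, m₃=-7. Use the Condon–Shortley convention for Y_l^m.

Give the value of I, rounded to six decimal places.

Rules hold: Σm=0, L=16 even, 3≤7≤9.
N = 13·7·15 = 1365
Δ = 2!·10!·4!/17! = 1/2042040
Racah Σ t=0..2: t=0:+1/207360 t=1:−1/57600 t=2:+1/207360 = -1/129600
⇒ 3j(6 3 7; 0 0 0)² = 168/12155, sgn +1
Racah Σ t=2..2: t=2:+1/174182400 = 1/174182400
⇒ 3j(6 3 7; 4 3 -7)² = 1/136, sgn +1
4πI² = N·(3j₀)²·(3jₘ)² = 441/3179
I = +1·√(0.138723/4π) = 0.10506767

0.105068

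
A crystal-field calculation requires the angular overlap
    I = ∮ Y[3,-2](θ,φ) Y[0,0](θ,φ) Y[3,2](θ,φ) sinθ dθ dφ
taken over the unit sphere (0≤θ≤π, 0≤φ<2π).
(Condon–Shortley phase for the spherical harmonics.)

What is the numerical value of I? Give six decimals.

0.282095

Checks pass: Σm=0; 6 even; l₃=3∈[3,3].
(2·3+1)(2·0+1)(2·3+1) = 49
Δ: 0! 6! 0! / 7! → 1/7
sum: t=0:+1/36 = 1/36
3j²(3 0 3; 0 0 0) = Δ·Π!·Σ² = 1/7  (sign -1)
sum: t=0:+1/120 = 1/120
3j²(3 0 3; -2 0 2) = Δ·Π!·Σ² = 1/7  (sign -1)
combine: 4πI² = 49·1/7·1/7 = 1/1
take √, sign +1: I = 0.28209479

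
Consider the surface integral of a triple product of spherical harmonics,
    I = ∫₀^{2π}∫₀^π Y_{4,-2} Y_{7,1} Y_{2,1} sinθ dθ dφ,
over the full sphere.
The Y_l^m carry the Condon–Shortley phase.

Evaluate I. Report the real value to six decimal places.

0.000000

l₃=2 ∉ [3,11] — triangle fails ⇒ I = 0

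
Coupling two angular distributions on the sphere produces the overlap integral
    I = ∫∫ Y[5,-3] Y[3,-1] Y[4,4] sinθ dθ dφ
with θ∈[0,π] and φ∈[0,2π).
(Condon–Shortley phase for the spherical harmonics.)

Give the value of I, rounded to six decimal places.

Checks pass: Σm=0; 12 even; l₃=4∈[2,8].
(2·5+1)(2·3+1)(2·4+1) = 693
Δ: 4! 6! 2! / 13! → 1/180180
sum: t=1:−1/576 t=2:+1/144 t=3:−1/576 = 1/288
3j²(5 3 4; 0 0 0) = Δ·Π!·Σ² = 20/1001  (sign +1)
sum: t=2:+1/5760 = 1/5760
3j²(5 3 4; -3 -1 4) = Δ·Π!·Σ² = 56/2145  (sign +1)
combine: 4πI² = 693·20/1001·56/2145 = 672/1859
take √, sign +1: I = 0.16960553

0.169606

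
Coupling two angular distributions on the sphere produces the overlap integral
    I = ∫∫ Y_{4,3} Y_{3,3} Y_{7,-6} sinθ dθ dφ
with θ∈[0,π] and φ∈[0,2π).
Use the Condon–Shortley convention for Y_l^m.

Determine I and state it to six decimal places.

0.279120

Rules hold: Σm=0, L=14 even, 1≤7≤7.
N = 9·7·15 = 945
Δ = 0!·8!·6!/15! = 1/45045
Racah Σ t=0..0: t=0:+1/20736 = 1/20736
⇒ 3j(4 3 7; 0 0 0)² = 35/1287, sgn -1
Racah Σ t=0..0: t=0:+1/3628800 = 1/3628800
⇒ 3j(4 3 7; 3 3 -6)² = 4/105, sgn -1
4πI² = N·(3j₀)²·(3jₘ)² = 140/143
I = +1·√(0.979021/4π) = 0.27912007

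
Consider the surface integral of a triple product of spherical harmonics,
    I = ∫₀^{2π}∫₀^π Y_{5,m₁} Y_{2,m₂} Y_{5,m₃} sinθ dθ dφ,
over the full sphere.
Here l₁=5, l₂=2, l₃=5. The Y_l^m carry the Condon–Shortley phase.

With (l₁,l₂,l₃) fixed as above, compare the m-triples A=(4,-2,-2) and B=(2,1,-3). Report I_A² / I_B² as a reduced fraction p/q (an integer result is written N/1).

Same 5,2,5: normalisation and zero-m 3j drop out of the ratio.
A: Δ: 2! 8! 2! / 13! → 1/38610; sum: t=0:+1/20160 = 1/20160; 3j²(5 2 5; 4 -2 -2) = Δ·Π!·Σ² = 12/715  (sign -1)
B: Δ: 2! 8! 2! / 13! → 1/38610; sum: t=1:−1/2880 t=2:+1/10080 = -1/4032; 3j²(5 2 5; 2 1 -3) = Δ·Π!·Σ² = 10/429  (sign -1)
I_A²/I_B² = (12/715)/(10/429) = 18/25

18/25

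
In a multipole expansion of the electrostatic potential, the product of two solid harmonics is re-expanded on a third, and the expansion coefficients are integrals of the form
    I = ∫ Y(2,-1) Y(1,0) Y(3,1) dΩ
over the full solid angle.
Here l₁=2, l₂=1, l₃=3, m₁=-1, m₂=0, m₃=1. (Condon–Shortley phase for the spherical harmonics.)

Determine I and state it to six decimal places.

m-sum 0 ✓  L=6 even ✓  1≤3≤3 ✓
Π(2lᵢ+1) = 5×3×7 = 105
triangle coeff Δ(2,1,3) = 1/105
Σ_t [0,0]: t=0:+1/4 = 1/4
(3j)²=3/35 [(2 1 3; 0 0 0)], sign=-1
Σ_t [0,0]: t=0:+1/6 = 1/6
(3j)²=8/105 [(2 1 3; -1 0 1)], sign=+1
⇒ 4πI² = 24/35
I = (-1)√(24/35/(4π)) = -0.23359668

-0.233597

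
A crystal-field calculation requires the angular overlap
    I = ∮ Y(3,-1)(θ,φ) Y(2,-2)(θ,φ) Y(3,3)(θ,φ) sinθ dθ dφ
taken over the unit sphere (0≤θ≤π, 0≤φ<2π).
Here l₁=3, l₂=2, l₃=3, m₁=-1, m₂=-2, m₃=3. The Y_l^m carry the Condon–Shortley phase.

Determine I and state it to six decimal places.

0.132981

m-sum 0 ✓  L=8 even ✓  1≤3≤5 ✓
Π(2lᵢ+1) = 7×5×7 = 245
triangle coeff Δ(3,2,3) = 1/3780
Σ_t [0,2]: t=0:+1/24 t=1:−1/4 t=2:+1/24 = -1/6
(3j)²=4/105 [(3 2 3; 0 0 0)], sign=+1
Σ_t [0,0]: t=0:+1/96 = 1/96
(3j)²=1/42 [(3 2 3; -1 -2 3)], sign=+1
⇒ 4πI² = 2/9
I = (+1)√(2/9/(4π)) = 0.13298076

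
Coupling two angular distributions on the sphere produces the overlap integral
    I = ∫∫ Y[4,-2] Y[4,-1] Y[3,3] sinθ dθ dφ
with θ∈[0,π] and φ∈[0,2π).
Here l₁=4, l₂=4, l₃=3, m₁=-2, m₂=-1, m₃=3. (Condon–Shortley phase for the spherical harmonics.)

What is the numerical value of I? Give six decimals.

Σlᵢ=11 odd — θ-integrand is odd under cosθ→−cosθ; I=0

0.000000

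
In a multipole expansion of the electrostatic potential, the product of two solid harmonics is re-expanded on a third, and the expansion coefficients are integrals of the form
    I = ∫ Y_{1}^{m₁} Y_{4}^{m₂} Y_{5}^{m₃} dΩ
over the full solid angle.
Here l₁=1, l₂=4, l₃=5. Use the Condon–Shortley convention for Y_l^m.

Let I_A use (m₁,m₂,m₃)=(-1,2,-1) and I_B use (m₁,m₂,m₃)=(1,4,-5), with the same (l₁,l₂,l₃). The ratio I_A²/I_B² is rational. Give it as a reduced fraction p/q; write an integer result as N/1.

l's match ⇒ only the (l;m) 3-j factors differ between A and B.
A: triangle coeff Δ(1,4,5) = 1/495; Σ_t [0,0]: t=0:+1/2880 = 1/2880; (3j)²=2/165 [(1 4 5; -1 2 -1)], sign=+1
B: triangle coeff Δ(1,4,5) = 1/495; Σ_t [0,0]: t=0:+1/80640 = 1/80640; (3j)²=1/11 [(1 4 5; 1 4 -5)], sign=+1
I_A²/I_B² = (2/165)/(1/11) = 2/15

2/15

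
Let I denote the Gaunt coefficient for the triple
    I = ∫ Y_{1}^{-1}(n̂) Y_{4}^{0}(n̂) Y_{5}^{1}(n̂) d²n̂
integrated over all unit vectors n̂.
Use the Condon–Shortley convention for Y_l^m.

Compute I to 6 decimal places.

-0.190188

Rules hold: Σm=0, L=10 even, 3≤5≤5.
N = 3·9·11 = 297
Δ = 0!·2!·8!/11! = 1/495
Racah Σ t=0..0: t=0:+1/576 = 1/576
⇒ 3j(1 4 5; 0 0 0)² = 5/99, sgn -1
Racah Σ t=0..0: t=0:+1/1152 = 1/1152
⇒ 3j(1 4 5; -1 0 1)² = 1/33, sgn +1
4πI² = N·(3j₀)²·(3jₘ)² = 5/11
I = -1·√(0.454545/4π) = -0.19018827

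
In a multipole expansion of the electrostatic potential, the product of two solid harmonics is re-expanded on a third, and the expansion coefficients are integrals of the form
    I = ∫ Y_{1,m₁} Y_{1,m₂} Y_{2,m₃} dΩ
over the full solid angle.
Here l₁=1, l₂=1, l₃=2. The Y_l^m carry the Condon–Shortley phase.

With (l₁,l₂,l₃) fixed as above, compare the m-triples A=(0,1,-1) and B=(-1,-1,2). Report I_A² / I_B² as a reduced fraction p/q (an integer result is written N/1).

Shared (l₁,l₂,l₃)=(1,1,2): N and (l;000)² cancel in I_A²/I_B².
A: Δ = 0!·2!·2!/5! = 1/30; Racah Σ t=0..0: t=0:+1/2 = 1/2; ⇒ 3j(1 1 2; 0 1 -1)² = 1/10, sgn -1
B: Δ = 0!·2!·2!/5! = 1/30; Racah Σ t=0..0: t=0:+1/4 = 1/4; ⇒ 3j(1 1 2; -1 -1 2)² = 1/5, sgn +1
I_A²/I_B² = (1/10)/(1/5) = 1/2

1/2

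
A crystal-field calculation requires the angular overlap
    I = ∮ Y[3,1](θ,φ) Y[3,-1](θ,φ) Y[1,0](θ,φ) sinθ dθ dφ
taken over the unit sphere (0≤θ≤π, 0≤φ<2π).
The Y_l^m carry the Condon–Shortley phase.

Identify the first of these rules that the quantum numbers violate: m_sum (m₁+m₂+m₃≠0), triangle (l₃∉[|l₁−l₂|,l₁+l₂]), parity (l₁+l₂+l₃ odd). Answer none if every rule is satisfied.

parity

azimuthal sum: 1 − 1 + 0 = 0  ✓
0 ≤ 1 ≤ 6 (triangle on l)  ✓
L = 3 + 3 + 1 = 7 (odd)  ✗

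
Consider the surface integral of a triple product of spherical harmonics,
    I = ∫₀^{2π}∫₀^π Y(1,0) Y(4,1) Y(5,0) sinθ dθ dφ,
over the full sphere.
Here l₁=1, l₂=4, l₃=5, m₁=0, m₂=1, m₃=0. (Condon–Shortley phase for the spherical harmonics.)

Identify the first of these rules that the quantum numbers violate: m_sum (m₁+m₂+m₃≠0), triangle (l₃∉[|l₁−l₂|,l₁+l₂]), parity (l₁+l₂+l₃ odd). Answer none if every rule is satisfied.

azimuthal sum: 0 + 1 + 0 = 1  ✗
3 ≤ 5 ≤ 5 (triangle on l)
L = 1 + 4 + 5 = 10 (even)

m_sum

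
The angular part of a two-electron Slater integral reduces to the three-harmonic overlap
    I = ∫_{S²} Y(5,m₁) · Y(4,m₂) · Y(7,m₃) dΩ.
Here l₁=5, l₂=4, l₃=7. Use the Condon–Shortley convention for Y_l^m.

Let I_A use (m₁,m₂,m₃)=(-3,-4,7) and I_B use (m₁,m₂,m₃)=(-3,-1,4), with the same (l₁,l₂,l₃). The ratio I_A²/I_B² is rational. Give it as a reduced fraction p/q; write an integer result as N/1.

98/13

Shared (l₁,l₂,l₃)=(5,4,7): N and (l;000)² cancel in I_A²/I_B².
A: Δ = 2!·8!·6!/17! = 1/6126120; Racah Σ t=0..0: t=0:+1/58060800 = 1/58060800; ⇒ 3j(5 4 7; -3 -4 7)² = 7/510, sgn +1
B: Δ = 2!·8!·6!/17! = 1/6126120; Racah Σ t=0..2: t=0:+1/2903040 t=1:−1/241920 t=2:+1/345600 = -13/14515200; ⇒ 3j(5 4 7; -3 -1 4)² = 13/7140, sgn +1
I_A²/I_B² = (7/510)/(13/7140) = 98/13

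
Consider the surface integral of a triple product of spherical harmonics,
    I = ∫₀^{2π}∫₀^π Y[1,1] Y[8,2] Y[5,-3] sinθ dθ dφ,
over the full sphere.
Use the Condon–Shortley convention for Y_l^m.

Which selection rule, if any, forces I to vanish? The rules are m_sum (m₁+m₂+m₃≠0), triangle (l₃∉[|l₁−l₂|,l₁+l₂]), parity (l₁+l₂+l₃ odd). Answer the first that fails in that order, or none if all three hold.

triangle

azimuthal sum: 1 + 2 − 3 = 0  ✓
7 ≤ 5 ≤ 9 (triangle on l)  ✗
L = 1 + 8 + 5 = 14 (even)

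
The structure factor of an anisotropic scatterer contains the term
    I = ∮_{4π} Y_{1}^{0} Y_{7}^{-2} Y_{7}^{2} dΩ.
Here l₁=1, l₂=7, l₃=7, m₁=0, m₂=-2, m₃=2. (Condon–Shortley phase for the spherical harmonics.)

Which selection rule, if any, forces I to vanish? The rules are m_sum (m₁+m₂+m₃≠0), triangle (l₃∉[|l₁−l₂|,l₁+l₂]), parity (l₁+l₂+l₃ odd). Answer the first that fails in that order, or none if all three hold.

m₁+m₂+m₃ = 0 − 2 + 2 = 0  ✓
triangle: |1−7|=6 ≤ l₃=7 ≤ 1+7=8  ✓
parity: l₁+l₂+l₃ = 15 is odd  ✗

parity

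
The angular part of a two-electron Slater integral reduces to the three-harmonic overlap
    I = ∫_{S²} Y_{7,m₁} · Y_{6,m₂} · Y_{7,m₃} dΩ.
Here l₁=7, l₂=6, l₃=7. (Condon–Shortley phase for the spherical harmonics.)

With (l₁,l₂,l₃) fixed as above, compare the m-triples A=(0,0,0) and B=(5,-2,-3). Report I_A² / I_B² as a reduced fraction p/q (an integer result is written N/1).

l's match ⇒ only the (l;m) 3-j factors differ between A and B.
A: triangle coeff Δ(7,6,7) = 1/2444321880; Σ_t [0,6]: t=0:+1/2612736000 t=1:−1/20736000 t=2:+1/1658880 t=3:−1/746496 t=4:+1/1658880 t=5:−1/20736000 t=6:+1/2612736000 = -1/4354560; (3j)²=1000/138567 [(7 6 7; 0 0 0)], sign=+1
B: triangle coeff Δ(7,6,7) = 1/2444321880; Σ_t [0,2]: t=0:+1/49766400 t=1:−1/21772800 t=2:+1/92897280 = -1/66355200; (3j)²=63/8398 [(7 6 7; 5 -2 -3)], sign=-1
I_A²/I_B² = (1000/138567)/(63/8398) = 2000/2079

2000/2079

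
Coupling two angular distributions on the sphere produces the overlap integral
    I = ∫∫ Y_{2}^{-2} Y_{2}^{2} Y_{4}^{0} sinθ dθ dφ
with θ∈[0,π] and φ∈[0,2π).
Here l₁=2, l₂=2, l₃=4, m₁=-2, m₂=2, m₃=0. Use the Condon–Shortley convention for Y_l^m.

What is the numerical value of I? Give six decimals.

m-sum 0 ✓  L=8 even ✓  0≤4≤4 ✓
Π(2lᵢ+1) = 5×5×9 = 225
triangle coeff Δ(2,2,4) = 1/630
Σ_t [0,0]: t=0:+1/16 = 1/16
(3j)²=2/35 [(2 2 4; 0 0 0)], sign=+1
Σ_t [0,0]: t=0:+1/576 = 1/576
(3j)²=1/630 [(2 2 4; -2 2 0)], sign=+1
⇒ 4πI² = 1/49
I = (+1)√(1/49/(4π)) = 0.04029926

0.040299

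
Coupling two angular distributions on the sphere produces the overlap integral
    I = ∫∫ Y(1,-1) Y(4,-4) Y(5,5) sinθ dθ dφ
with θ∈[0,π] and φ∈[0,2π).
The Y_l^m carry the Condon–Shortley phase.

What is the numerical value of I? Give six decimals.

Rules hold: Σm=0, L=10 even, 3≤5≤5.
N = 3·9·11 = 297
Δ = 0!·2!·8!/11! = 1/495
Racah Σ t=0..0: t=0:+1/576 = 1/576
⇒ 3j(1 4 5; 0 0 0)² = 5/99, sgn -1
Racah Σ t=0..0: t=0:+1/80640 = 1/80640
⇒ 3j(1 4 5; -1 -4 5)² = 1/11, sgn +1
4πI² = N·(3j₀)²·(3jₘ)² = 15/11
I = -1·√(1.36364/4π) = -0.32941575

-0.329416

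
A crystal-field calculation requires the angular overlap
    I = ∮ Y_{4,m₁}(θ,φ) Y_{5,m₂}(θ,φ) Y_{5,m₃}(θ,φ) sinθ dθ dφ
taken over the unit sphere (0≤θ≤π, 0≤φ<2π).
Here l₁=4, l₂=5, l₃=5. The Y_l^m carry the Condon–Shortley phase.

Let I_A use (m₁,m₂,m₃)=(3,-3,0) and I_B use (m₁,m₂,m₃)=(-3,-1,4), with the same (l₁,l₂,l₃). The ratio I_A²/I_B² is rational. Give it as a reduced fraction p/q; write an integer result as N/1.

3/5

Same 4,5,5: normalisation and zero-m 3j drop out of the ratio.
A: Δ: 4! 4! 6! / 15! → 1/3153150; sum: t=0:+1/6912 t=1:−1/17280 = 1/11520; 3j²(4 5 5; 3 -3 0) = Δ·Π!·Σ² = 2/143  (sign -1)
B: Δ: 4! 4! 6! / 15! → 1/3153150; sum: t=3:−1/17280 t=4:+1/103680 = -1/20736; 3j²(4 5 5; -3 -1 4) = Δ·Π!·Σ² = 10/429  (sign +1)
I_A²/I_B² = (2/143)/(10/429) = 3/5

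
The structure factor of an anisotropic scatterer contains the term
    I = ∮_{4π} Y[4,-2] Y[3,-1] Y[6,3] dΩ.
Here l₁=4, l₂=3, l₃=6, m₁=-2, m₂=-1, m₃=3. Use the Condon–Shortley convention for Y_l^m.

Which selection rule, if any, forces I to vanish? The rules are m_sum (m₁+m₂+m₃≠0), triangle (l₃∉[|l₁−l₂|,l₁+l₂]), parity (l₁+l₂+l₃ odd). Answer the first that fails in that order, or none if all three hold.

m₁+m₂+m₃ = -2 − 1 + 3 = 0  ✓
triangle: |4−3|=1 ≤ l₃=6 ≤ 4+3=7  ✓
parity: l₁+l₂+l₃ = 13 is odd  ✗

parity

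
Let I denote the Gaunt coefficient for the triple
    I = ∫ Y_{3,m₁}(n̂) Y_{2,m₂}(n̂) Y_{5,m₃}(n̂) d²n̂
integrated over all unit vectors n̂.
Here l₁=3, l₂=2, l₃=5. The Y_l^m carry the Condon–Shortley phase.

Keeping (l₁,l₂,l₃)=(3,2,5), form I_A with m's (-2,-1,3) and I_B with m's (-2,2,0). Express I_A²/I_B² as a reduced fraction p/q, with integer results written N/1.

Shared (l₁,l₂,l₃)=(3,2,5): N and (l;000)² cancel in I_A²/I_B².
A: Δ = 0!·6!·4!/11! = 1/2310; Racah Σ t=0..0: t=0:+1/720 = 1/720; ⇒ 3j(3 2 5; -2 -1 3)² = 8/165, sgn +1
B: Δ = 0!·6!·4!/11! = 1/2310; Racah Σ t=0..0: t=0:+1/2880 = 1/2880; ⇒ 3j(3 2 5; -2 2 0)² = 1/462, sgn -1
I_A²/I_B² = (8/165)/(1/462) = 112/5

112/5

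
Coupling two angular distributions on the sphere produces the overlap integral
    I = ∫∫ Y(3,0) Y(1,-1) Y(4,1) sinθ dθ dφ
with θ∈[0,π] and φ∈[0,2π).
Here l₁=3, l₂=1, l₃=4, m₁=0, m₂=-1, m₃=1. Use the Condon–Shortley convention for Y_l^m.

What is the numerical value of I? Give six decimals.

Rules hold: Σm=0, L=8 even, 2≤4≤4.
N = 7·3·9 = 189
Δ = 0!·6!·2!/9! = 1/252
Racah Σ t=0..0: t=0:+1/36 = 1/36
⇒ 3j(3 1 4; 0 0 0)² = 4/63, sgn +1
Racah Σ t=0..0: t=0:+1/72 = 1/72
⇒ 3j(3 1 4; 0 -1 1)² = 5/126, sgn -1
4πI² = N·(3j₀)²·(3jₘ)² = 10/21
I = -1·√(0.47619/4π) = -0.19466390

-0.194664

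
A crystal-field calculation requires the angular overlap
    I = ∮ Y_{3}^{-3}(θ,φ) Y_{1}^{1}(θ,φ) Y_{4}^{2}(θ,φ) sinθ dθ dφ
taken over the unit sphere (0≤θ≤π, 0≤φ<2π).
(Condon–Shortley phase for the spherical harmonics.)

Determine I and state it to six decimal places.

Rules hold: Σm=0, L=8 even, 2≤4≤4.
N = 7·3·9 = 189
Δ = 0!·6!·2!/9! = 1/252
Racah Σ t=0..0: t=0:+1/36 = 1/36
⇒ 3j(3 1 4; 0 0 0)² = 4/63, sgn +1
Racah Σ t=0..0: t=0:+1/1440 = 1/1440
⇒ 3j(3 1 4; -3 1 2)² = 1/252, sgn +1
4πI² = N·(3j₀)²·(3jₘ)² = 1/21
I = +1·√(0.047619/4π) = 0.06155813

0.061558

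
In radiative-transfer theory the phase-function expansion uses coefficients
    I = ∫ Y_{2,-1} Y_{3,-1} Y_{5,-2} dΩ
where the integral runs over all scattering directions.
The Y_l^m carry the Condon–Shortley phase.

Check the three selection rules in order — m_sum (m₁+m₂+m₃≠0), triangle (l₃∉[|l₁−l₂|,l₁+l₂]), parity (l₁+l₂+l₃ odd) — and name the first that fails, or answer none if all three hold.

m_sum

Σmᵢ = -4  ✗
l₃∈[|l₁−l₂|,l₁+l₂]=[1,5], have l₃=5
Σlᵢ = 10 ⇒ even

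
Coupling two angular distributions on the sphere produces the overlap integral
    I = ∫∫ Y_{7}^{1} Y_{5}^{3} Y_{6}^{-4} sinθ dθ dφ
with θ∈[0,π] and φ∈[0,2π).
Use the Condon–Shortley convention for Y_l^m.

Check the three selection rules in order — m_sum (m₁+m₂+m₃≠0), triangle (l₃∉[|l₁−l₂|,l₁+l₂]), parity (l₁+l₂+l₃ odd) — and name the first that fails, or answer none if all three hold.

none

m₁+m₂+m₃ = 1 + 3 − 4 = 0  ✓
triangle: |7−5|=2 ≤ l₃=6 ≤ 7+5=12  ✓
parity: l₁+l₂+l₃ = 18 is even  ✓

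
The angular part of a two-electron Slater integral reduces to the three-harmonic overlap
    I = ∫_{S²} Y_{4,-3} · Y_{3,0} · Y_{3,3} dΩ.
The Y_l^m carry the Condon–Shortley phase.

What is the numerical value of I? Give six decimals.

0.203551

m-sum 0 ✓  L=10 even ✓  1≤3≤7 ✓
Π(2lᵢ+1) = 9×7×7 = 441
triangle coeff Δ(4,3,3) = 1/34650
Σ_t [1,3]: t=1:−1/72 t=2:+1/16 t=3:−1/72 = 5/144
(3j)²=2/77 [(4 3 3; 0 0 0)], sign=-1
Σ_t [3,3]: t=3:−1/288 = -1/288
(3j)²=1/22 [(4 3 3; -3 0 3)], sign=-1
⇒ 4πI² = 63/121
I = (+1)√(63/121/(4π)) = 0.20355073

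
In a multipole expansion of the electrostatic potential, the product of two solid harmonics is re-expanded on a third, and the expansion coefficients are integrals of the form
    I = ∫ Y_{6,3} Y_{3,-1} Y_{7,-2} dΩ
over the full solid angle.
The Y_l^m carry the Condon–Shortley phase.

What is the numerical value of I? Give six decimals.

-0.122872

Checks pass: Σm=0; 16 even; l₃=7∈[3,9].
(2·6+1)(2·3+1)(2·7+1) = 1365
Δ: 2! 10! 4! / 17! → 1/2042040
sum: t=0:+1/207360 t=1:−1/57600 t=2:+1/207360 = -1/129600
3j²(6 3 7; 0 0 0) = Δ·Π!·Σ² = 168/12155  (sign +1)
sum: t=0:+1/241920 t=1:−1/483840 t=2:+1/17418240 = 37/17418240
3j²(6 3 7; 3 -1 -2) = Δ·Π!·Σ² = 1369/136136  (sign -1)
combine: 4πI² = 1365·168/12155·1369/136136 = 86247/454597
take √, sign -1: I = -0.12287224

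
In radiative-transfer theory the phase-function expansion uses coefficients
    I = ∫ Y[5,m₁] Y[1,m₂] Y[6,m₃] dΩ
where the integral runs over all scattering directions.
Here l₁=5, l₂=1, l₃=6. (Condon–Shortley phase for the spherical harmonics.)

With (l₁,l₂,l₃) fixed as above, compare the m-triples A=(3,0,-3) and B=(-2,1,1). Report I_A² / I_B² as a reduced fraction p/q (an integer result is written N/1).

Shared (l₁,l₂,l₃)=(5,1,6): N and (l;000)² cancel in I_A²/I_B².
A: Δ = 0!·10!·2!/13! = 1/858; Racah Σ t=0..0: t=0:+1/80640 = 1/80640; ⇒ 3j(5 1 6; 3 0 -3)² = 9/286, sgn -1
B: Δ = 0!·10!·2!/13! = 1/858; Racah Σ t=0..0: t=0:+1/60480 = 1/60480; ⇒ 3j(5 1 6; -2 1 1)² = 5/429, sgn -1
I_A²/I_B² = (9/286)/(5/429) = 27/10

27/10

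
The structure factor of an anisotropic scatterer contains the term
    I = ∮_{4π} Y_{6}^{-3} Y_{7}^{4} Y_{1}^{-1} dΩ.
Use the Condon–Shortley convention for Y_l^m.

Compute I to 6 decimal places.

m-sum 0 ✓  L=14 even ✓  1≤1≤13 ✓
Π(2lᵢ+1) = 13×15×3 = 585
triangle coeff Δ(6,7,1) = 1/1365
Σ_t [6,6]: t=6:+1/518400 = 1/518400
(3j)²=7/195 [(6 7 1; 0 0 0)], sign=-1
Σ_t [9,9]: t=9:−1/4354560 = -1/4354560
(3j)²=11/273 [(6 7 1; -3 4 -1)], sign=-1
⇒ 4πI² = 11/13
I = (+1)√(11/13/(4π)) = 0.25948947

0.259489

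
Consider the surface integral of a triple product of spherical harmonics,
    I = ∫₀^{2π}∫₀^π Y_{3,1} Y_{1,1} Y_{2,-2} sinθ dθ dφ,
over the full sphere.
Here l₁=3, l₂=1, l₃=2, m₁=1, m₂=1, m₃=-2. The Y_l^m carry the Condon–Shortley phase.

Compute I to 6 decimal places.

Checks pass: Σm=0; 6 even; l₃=2∈[2,4].
(2·3+1)(2·1+1)(2·2+1) = 105
Δ: 2! 4! 0! / 7! → 1/105
sum: t=1:−1/4 = -1/4
3j²(3 1 2; 0 0 0) = Δ·Π!·Σ² = 3/35  (sign -1)
sum: t=2:+1/48 = 1/48
3j²(3 1 2; 1 1 -2) = Δ·Π!·Σ² = 1/105  (sign +1)
combine: 4πI² = 105·3/35·1/105 = 3/35
take √, sign -1: I = -0.08258890

-0.082589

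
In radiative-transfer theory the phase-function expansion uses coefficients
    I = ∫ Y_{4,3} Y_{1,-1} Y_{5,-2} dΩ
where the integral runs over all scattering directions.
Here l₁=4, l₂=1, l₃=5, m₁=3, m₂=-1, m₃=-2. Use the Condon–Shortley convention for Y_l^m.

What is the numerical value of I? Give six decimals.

m-sum 0 ✓  L=10 even ✓  3≤5≤5 ✓
Π(2lᵢ+1) = 9×3×11 = 297
triangle coeff Δ(4,1,5) = 1/495
Σ_t [0,0]: t=0:+1/576 = 1/576
(3j)²=5/99 [(4 1 5; 0 0 0)], sign=-1
Σ_t [0,0]: t=0:+1/10080 = 1/10080
(3j)²=1/165 [(4 1 5; 3 -1 -2)], sign=-1
⇒ 4πI² = 1/11
I = (+1)√(1/11/(4π)) = 0.08505478

0.085055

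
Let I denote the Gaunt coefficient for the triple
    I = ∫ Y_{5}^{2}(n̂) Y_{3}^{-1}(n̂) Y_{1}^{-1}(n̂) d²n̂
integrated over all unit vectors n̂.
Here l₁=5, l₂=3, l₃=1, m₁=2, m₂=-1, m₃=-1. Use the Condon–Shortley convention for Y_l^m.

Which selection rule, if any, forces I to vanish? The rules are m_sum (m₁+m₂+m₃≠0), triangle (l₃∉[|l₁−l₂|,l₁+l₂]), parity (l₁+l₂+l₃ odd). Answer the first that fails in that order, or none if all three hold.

triangle

azimuthal sum: 2 − 1 − 1 = 0  ✓
2 ≤ 1 ≤ 8 (triangle on l)  ✗
L = 5 + 3 + 1 = 9 (odd)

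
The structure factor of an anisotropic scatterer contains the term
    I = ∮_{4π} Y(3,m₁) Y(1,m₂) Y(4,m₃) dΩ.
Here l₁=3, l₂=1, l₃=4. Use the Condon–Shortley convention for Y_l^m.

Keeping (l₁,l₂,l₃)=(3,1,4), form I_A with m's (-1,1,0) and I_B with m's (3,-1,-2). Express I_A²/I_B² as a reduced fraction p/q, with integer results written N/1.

Same 3,1,4: normalisation and zero-m 3j drop out of the ratio.
A: Δ: 0! 6! 2! / 9! → 1/252; sum: t=0:+1/96 = 1/96; 3j²(3 1 4; -1 1 0) = Δ·Π!·Σ² = 1/42  (sign +1)
B: Δ: 0! 6! 2! / 9! → 1/252; sum: t=0:+1/1440 = 1/1440; 3j²(3 1 4; 3 -1 -2) = Δ·Π!·Σ² = 1/252  (sign +1)
I_A²/I_B² = (1/42)/(1/252) = 6/1

6/1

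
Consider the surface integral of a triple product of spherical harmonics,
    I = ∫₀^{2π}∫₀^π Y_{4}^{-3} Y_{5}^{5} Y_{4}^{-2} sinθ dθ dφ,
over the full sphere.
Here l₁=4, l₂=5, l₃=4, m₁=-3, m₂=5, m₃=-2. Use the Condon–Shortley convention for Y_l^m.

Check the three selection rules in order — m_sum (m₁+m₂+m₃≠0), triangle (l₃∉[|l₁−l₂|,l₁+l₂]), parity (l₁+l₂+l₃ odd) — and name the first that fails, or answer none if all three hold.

Σmᵢ = 0  ✓
l₃∈[|l₁−l₂|,l₁+l₂]=[1,9], have l₃=4  ✓
Σlᵢ = 13 ⇒ odd  ✗

parity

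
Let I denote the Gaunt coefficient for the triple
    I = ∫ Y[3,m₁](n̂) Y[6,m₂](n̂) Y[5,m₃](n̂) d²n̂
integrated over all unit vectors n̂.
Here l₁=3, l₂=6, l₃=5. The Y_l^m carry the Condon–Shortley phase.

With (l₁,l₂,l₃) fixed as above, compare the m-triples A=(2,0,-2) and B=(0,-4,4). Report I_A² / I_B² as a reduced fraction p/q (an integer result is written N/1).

Same 3,6,5: normalisation and zero-m 3j drop out of the ratio.
A: Δ: 4! 2! 8! / 15! → 1/675675; sum: t=0:+1/34560 t=1:−1/8640 = -1/11520; 3j²(3 6 5; 2 0 -2) = Δ·Π!·Σ² = 3/143  (sign +1)
B: Δ: 4! 2! 8! / 15! → 1/675675; sum: t=1:−1/60480 t=2:+1/161280 = -1/96768; 3j²(3 6 5; 0 -4 4) = Δ·Π!·Σ² = 15/1001  (sign +1)
I_A²/I_B² = (3/143)/(15/1001) = 7/5

7/5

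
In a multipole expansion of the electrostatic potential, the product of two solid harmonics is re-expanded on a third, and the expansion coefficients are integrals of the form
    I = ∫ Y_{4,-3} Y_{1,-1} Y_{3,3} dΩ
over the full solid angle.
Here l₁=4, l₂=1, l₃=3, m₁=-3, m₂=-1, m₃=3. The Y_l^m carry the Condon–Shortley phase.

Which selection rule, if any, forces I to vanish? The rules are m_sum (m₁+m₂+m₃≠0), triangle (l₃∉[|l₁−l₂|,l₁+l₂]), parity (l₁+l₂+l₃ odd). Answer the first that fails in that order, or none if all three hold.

azimuthal sum: -3 − 1 + 3 = -1  ✗
3 ≤ 3 ≤ 5 (triangle on l)
L = 4 + 1 + 3 = 8 (even)

m_sum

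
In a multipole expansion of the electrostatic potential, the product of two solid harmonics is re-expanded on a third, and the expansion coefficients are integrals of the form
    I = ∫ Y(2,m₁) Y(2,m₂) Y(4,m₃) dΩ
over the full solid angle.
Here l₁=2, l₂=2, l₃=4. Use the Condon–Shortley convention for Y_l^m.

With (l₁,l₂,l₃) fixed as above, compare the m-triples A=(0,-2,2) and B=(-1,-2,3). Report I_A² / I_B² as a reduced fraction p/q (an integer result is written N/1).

l's match ⇒ only the (l;m) 3-j factors differ between A and B.
A: triangle coeff Δ(2,2,4) = 1/630; Σ_t [0,0]: t=0:+1/96 = 1/96; (3j)²=1/42 [(2 2 4; 0 -2 2)], sign=+1
B: triangle coeff Δ(2,2,4) = 1/630; Σ_t [0,0]: t=0:+1/144 = 1/144; (3j)²=1/18 [(2 2 4; -1 -2 3)], sign=-1
I_A²/I_B² = (1/42)/(1/18) = 3/7

3/7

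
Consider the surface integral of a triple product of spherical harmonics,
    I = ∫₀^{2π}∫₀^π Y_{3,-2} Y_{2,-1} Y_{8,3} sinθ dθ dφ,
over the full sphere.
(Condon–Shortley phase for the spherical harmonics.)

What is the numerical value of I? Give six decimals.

l₃=8 ∉ [1,5] — triangle fails ⇒ I = 0

0.000000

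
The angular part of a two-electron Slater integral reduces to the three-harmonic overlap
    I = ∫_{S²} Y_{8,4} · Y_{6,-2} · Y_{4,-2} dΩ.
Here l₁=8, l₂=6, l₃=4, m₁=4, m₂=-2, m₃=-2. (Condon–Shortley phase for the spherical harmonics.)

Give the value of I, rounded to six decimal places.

0.115788

Rules hold: Σm=0, L=18 even, 2≤4≤14.
N = 17·13·9 = 1989
Δ = 10!·6!·2!/19! = 1/23279256
Racah Σ t=4..6: t=4:+1/1658880 t=5:−1/518400 t=6:+1/1658880 = -1/1382400
⇒ 3j(8 6 4; 0 0 0)² = 504/46189, sgn -1
Racah Σ t=2..4: t=2:+1/7741440 t=3:−1/3628800 t=4:+1/24883200 = -37/348364800
⇒ 3j(8 6 4; 4 -2 -2)² = 1369/176358, sgn -1
4πI² = N·(3j₀)²·(3jₘ)² = 147852/877591
I = +1·√(0.168475/4π) = 0.11578774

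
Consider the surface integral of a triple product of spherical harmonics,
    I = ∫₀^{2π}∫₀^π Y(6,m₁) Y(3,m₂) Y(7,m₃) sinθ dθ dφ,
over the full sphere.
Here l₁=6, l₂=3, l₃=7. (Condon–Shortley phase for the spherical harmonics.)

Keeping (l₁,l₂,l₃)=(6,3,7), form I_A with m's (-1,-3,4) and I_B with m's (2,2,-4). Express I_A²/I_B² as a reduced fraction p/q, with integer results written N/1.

l's match ⇒ only the (l;m) 3-j factors differ between A and B.
A: triangle coeff Δ(6,3,7) = 1/2042040; Σ_t [0,0]: t=0:+1/1451520 = 1/1451520; (3j)²=75/3094 [(6 3 7; -1 -3 4)], sign=-1
B: triangle coeff Δ(6,3,7) = 1/2042040; Σ_t [1,2]: t=1:−1/725760 t=2:+1/967680 = -1/2903040; (3j)²=5/3094 [(6 3 7; 2 2 -4)], sign=+1
I_A²/I_B² = (75/3094)/(5/3094) = 15/1

15/1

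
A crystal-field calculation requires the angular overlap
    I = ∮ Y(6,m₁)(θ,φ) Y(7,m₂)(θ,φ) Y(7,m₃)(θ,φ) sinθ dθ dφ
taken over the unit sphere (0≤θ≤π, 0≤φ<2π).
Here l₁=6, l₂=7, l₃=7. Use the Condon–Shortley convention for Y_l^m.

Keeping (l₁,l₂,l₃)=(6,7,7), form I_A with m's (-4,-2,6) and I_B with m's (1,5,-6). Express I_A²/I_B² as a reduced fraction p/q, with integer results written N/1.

l's match ⇒ only the (l;m) 3-j factors differ between A and B.
A: triangle coeff Δ(6,7,7) = 1/2444321880; Σ_t [4,5]: t=4:+1/174182400 t=5:−1/580608000 = 1/248832000; (3j)²=21/1615 [(6 7 7; -4 -2 6)], sign=-1
B: triangle coeff Δ(6,7,7) = 1/2444321880; Σ_t [4,5]: t=4:+1/232243200 t=5:−1/435456000 = 1/497664000; (3j)²=77/12920 [(6 7 7; 1 5 -6)], sign=-1
I_A²/I_B² = (21/1615)/(77/12920) = 24/11

24/11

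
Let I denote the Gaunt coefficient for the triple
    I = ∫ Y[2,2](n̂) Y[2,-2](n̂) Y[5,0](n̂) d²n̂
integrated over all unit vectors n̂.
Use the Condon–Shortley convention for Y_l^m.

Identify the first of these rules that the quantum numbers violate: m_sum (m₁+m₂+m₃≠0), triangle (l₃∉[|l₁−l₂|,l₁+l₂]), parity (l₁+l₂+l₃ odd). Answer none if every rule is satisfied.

triangle

Σmᵢ = 0  ✓
l₃∈[|l₁−l₂|,l₁+l₂]=[0,4], have l₃=5  ✗
Σlᵢ = 9 ⇒ odd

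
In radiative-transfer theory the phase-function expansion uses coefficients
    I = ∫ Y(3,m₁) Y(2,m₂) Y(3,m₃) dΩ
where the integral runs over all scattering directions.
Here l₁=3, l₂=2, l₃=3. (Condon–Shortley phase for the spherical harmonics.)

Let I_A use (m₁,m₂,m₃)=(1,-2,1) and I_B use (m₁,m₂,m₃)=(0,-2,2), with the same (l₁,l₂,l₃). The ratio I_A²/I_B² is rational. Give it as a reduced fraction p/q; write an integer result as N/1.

6/5

l's match ⇒ only the (l;m) 3-j factors differ between A and B.
A: triangle coeff Δ(3,2,3) = 1/3780; Σ_t [0,0]: t=0:+1/16 = 1/16; (3j)²=2/35 [(3 2 3; 1 -2 1)], sign=+1
B: triangle coeff Δ(3,2,3) = 1/3780; Σ_t [0,0]: t=0:+1/24 = 1/24; (3j)²=1/21 [(3 2 3; 0 -2 2)], sign=-1
I_A²/I_B² = (2/35)/(1/21) = 6/5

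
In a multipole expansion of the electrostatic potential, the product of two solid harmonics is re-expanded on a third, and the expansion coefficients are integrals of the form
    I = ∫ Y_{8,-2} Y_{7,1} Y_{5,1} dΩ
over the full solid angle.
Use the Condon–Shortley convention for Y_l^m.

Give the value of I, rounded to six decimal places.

0.110370

Rules hold: Σm=0, L=20 even, 1≤5≤15.
N = 17·15·11 = 2805
Δ = 10!·6!·4!/21! = 1/814773960
Racah Σ t=3..7: t=3:−1/87091200 t=4:+1/4976640 t=5:−1/2073600 t=6:+1/4976640 t=7:−1/87091200 = -1/9676800
⇒ 3j(8 7 5; 0 0 0)² = 360/46189, sgn +1
Racah Σ t=4..8: t=4:+1/298598400 t=5:−1/10368000 t=6:+1/3317760 t=7:−1/6531840 t=8:+1/92897280 = 197/2985984000
⇒ 3j(8 7 5; -2 1 1)² = 38809/5542680, sgn +1
4πI² = N·(3j₀)²·(3jₘ)² = 1746405/11408683
I = +1·√(0.153077/4π) = 0.11036968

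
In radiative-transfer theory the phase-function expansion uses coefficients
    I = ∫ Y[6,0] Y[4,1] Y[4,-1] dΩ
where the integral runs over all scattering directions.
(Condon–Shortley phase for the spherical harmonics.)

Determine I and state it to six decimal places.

0.007113

Checks pass: Σm=0; 14 even; l₃=4∈[2,10].
(2·6+1)(2·4+1)(2·4+1) = 1053
Δ: 6! 6! 2! / 15! → 1/1261260
sum: t=2:+1/4608 t=3:−1/1296 t=4:+1/4608 = -7/20736
3j²(6 4 4; 0 0 0) = Δ·Π!·Σ² = 20/1287  (sign -1)
sum: t=3:−1/2592 t=4:+1/2304 t=5:−1/28800 = 7/518400
3j²(6 4 4; 0 1 -1) = Δ·Π!·Σ² = 1/25740  (sign -1)
combine: 4πI² = 1053·20/1287·1/25740 = 1/1573
take √, sign +1: I = 0.00711264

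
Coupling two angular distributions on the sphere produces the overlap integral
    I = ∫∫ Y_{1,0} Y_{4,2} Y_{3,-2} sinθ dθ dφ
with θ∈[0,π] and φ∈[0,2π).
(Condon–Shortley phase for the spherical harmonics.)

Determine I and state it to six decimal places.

m-sum 0 ✓  L=8 even ✓  3≤3≤5 ✓
Π(2lᵢ+1) = 3×9×7 = 189
triangle coeff Δ(1,4,3) = 1/252
Σ_t [1,1]: t=1:−1/36 = -1/36
(3j)²=4/63 [(1 4 3; 0 0 0)], sign=+1
Σ_t [1,1]: t=1:−1/120 = -1/120
(3j)²=1/21 [(1 4 3; 0 2 -2)], sign=+1
⇒ 4πI² = 4/7
I = (+1)√(4/7/(4π)) = 0.21324362

0.213244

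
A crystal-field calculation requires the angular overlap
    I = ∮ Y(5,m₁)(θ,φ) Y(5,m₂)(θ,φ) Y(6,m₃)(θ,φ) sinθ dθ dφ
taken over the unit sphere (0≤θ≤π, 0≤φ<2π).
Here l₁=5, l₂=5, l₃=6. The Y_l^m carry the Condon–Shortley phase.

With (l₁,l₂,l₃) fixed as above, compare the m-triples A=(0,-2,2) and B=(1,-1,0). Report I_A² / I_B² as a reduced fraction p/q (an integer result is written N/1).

l's match ⇒ only the (l;m) 3-j factors differ between A and B.
A: triangle coeff Δ(5,5,6) = 1/28588560; Σ_t [0,3]: t=0:+1/103680 t=1:−1/13824 t=2:+1/17280 t=3:−1/207360 = -1/103680; (3j)²=10/7293 [(5 5 6; 0 -2 2)], sign=-1
B: triangle coeff Δ(5,5,6) = 1/28588560; Σ_t [0,4]: t=0:+1/55296 t=1:−1/7776 t=2:+1/9216 t=3:−1/86400 t=4:+1/12441600 = -7/518400; (3j)²=12/12155 [(5 5 6; 1 -1 0)], sign=-1
I_A²/I_B² = (10/7293)/(12/12155) = 25/18

25/18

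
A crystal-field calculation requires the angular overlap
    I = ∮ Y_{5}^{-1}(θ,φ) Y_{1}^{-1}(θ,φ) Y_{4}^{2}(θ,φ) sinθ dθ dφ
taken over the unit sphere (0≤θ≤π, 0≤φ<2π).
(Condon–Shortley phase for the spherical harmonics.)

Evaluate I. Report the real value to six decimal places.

-0.120286

m-sum 0 ✓  L=10 even ✓  4≤4≤6 ✓
Π(2lᵢ+1) = 11×3×9 = 297
triangle coeff Δ(5,1,4) = 1/495
Σ_t [1,1]: t=1:−1/576 = -1/576
(3j)²=5/99 [(5 1 4; 0 0 0)], sign=-1
Σ_t [0,0]: t=0:+1/2880 = 1/2880
(3j)²=2/165 [(5 1 4; -1 -1 2)], sign=+1
⇒ 4πI² = 2/11
I = (-1)√(2/11/(4π)) = -0.12028562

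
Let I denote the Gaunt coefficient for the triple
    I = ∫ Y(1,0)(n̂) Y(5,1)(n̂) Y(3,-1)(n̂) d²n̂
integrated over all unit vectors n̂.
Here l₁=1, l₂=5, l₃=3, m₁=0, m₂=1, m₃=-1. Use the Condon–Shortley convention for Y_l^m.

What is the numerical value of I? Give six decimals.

triangle: need 4≤l₃≤6, have 3; I=0

0.000000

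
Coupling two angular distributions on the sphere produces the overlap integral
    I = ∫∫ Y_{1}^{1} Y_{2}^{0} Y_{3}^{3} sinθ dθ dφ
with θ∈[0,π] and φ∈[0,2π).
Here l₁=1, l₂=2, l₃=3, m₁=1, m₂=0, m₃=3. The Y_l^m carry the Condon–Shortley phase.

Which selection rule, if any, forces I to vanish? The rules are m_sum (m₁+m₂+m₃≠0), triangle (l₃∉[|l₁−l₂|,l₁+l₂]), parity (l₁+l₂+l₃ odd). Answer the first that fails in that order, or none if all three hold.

Σmᵢ = 4  ✗
l₃∈[|l₁−l₂|,l₁+l₂]=[1,3], have l₃=3
Σlᵢ = 6 ⇒ even

m_sum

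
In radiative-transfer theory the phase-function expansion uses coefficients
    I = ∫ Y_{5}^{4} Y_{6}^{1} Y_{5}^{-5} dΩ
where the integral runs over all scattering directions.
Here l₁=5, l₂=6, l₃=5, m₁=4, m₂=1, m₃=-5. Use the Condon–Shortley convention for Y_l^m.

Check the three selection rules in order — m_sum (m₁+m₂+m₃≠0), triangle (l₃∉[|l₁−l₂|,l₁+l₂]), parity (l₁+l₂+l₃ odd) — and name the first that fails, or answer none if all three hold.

none

azimuthal sum: 4 + 1 − 5 = 0  ✓
1 ≤ 5 ≤ 11 (triangle on l)  ✓
L = 5 + 6 + 5 = 16 (even)  ✓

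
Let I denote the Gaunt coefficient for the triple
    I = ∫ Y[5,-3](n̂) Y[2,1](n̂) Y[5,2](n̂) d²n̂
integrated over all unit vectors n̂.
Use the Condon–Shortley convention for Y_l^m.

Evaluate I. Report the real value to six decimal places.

Checks pass: Σm=0; 12 even; l₃=5∈[3,7].
(2·5+1)(2·2+1)(2·5+1) = 605
Δ: 2! 8! 2! / 13! → 1/38610
sum: t=0:+1/2880 t=1:−1/576 t=2:+1/2880 = -1/960
3j²(5 2 5; 0 0 0) = Δ·Π!·Σ² = 10/429  (sign +1)
sum: t=1:−1/10080 t=2:+1/2880 = 1/4032
3j²(5 2 5; -3 1 2) = Δ·Π!·Σ² = 10/429  (sign -1)
combine: 4πI² = 605·10/429·10/429 = 500/1521
take √, sign -1: I = -0.16173926

-0.161739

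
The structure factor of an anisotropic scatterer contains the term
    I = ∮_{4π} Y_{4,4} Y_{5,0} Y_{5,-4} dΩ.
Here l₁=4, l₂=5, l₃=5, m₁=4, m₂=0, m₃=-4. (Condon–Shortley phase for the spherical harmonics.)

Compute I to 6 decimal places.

Rules hold: Σm=0, L=14 even, 1≤5≤9.
N = 9·11·11 = 1089
Δ = 4!·4!·6!/15! = 1/3153150
Racah Σ t=0..4: t=0:+1/69120 t=1:−1/1728 t=2:+1/576 t=3:−1/1728 t=4:+1/69120 = 7/11520
⇒ 3j(4 5 5; 0 0 0)² = 2/143, sgn -1
Racah Σ t=0..0: t=0:+1/69120 = 1/69120
⇒ 3j(4 5 5; 4 0 -4)² = 2/143, sgn -1
4πI² = N·(3j₀)²·(3jₘ)² = 36/169
I = +1·√(0.213018/4π) = 0.13019760

0.130198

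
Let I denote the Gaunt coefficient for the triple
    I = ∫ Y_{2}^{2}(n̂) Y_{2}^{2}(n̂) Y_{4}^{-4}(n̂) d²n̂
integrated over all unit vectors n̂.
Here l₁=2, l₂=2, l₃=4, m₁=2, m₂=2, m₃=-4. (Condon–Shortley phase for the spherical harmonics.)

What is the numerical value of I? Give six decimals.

0.337168

Checks pass: Σm=0; 8 even; l₃=4∈[0,4].
(2·2+1)(2·2+1)(2·4+1) = 225
Δ: 0! 4! 4! / 9! → 1/630
sum: t=0:+1/16 = 1/16
3j²(2 2 4; 0 0 0) = Δ·Π!·Σ² = 2/35  (sign +1)
sum: t=0:+1/576 = 1/576
3j²(2 2 4; 2 2 -4) = Δ·Π!·Σ² = 1/9  (sign +1)
combine: 4πI² = 225·2/35·1/9 = 10/7
take √, sign +1: I = 0.33716777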